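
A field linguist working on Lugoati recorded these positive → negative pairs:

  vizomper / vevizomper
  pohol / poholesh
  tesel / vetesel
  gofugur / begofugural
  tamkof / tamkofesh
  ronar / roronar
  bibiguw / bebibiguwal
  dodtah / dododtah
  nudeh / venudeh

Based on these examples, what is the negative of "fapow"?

gofugur and ronar both end in -r yet inflect differently (begofugural, roronar), so the final letter is not what conditions the rule; the last vowel is.
"fapow" has last vowel 'o'. The stems whose last vowel is 'o' (tamkof → tamkofesh, pohol → poholesh) add -esh.
So fapow → fapowesh.

fapowesh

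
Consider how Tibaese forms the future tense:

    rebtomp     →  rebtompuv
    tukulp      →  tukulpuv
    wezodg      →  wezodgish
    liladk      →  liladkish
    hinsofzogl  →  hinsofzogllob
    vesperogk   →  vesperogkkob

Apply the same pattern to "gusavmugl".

gusavmugllob

vesperogk and liladk both end in -k yet inflect differently (vesperogkkob, liladkish), so the final letter is not what conditions the rule; the second-to-last letter is.
"gusavmugl" has second-to-last letter 'g'. The stems whose second-to-last letter is 'g' (hinsofzogl → hinsofzogllob, vesperogk → vesperogkkob) double the final consonant and add -ob.
So gusavmugl → gusavmugllob.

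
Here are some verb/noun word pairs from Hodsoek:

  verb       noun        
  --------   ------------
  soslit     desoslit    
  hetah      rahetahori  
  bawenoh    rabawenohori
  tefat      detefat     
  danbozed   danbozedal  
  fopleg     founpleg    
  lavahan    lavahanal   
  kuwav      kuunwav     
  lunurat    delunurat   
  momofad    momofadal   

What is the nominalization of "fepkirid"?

fepkiridal

"fepkirid" ends in -d. The stems ending in -d (danbozed → danbozedal, momofad → momofadal) add -al.
The other patterns: stems ending in -t add the prefix de-; stems ending in -h add ra- … -ori around the stem; stems ending in -g or -v insert -un- after the first vowel.
So fepkirid → fepkiridal.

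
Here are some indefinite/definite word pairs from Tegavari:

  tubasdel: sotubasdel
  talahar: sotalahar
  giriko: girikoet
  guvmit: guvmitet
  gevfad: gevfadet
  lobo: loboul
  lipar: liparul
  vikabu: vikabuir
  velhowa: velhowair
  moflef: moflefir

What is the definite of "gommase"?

giriko and lobo both end in -o yet inflect differently (girikoet, loboul), so the final letter is not what conditions the rule; the first letter is.
"gommase" begins with g-. The stems beginning with g- (giriko → girikoet, guvmit → guvmitet, gevfad → gevfadet) add -et.
So gommase → gommaseet.

gommaseet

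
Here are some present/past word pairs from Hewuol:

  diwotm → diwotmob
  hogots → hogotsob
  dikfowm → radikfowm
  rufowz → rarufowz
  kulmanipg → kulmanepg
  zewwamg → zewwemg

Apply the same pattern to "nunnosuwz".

ranunnosuwz

"nunnosuwz" has second-to-last letter 'w'. The stems whose second-to-last letter is 'w' (dikfowm → radikfowm, rufowz → rarufowz) add the prefix ra-.
The other patterns: stems whose second-to-last letter is 't' add -ob; stems whose second-to-last letter is 'm' or 'p' change the last vowel to 'e'.
So nunnosuwz → ranunnosuwz.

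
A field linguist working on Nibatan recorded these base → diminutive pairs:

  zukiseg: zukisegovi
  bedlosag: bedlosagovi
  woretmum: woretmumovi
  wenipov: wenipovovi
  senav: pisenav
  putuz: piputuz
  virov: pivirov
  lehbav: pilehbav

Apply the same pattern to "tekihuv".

wenipov and senav both end in -v yet inflect differently (wenipovovi, pisenav), so the final letter is not what conditions the rule; the number of vowels is.
"tekihuv" has 3 vowels. The stems with 3 vowels (zukiseg → zukisegovi, bedlosag → bedlosagovi, woretmum → woretmumovi) add -ovi.
The other pattern: stems with 2 vowels add the prefix pi-.
So tekihuv → tekihuvovi.

tekihuvovi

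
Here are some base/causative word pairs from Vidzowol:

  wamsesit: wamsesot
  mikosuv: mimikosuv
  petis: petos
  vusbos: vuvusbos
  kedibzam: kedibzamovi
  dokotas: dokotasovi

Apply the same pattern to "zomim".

zomom

petis and dokotas both end in -s yet inflect differently (petos, dokotasovi), so the final letter is not what conditions the rule; the last vowel is.
"zomim" has last vowel 'i'. The stems whose last vowel is 'i' (wamsesit → wamsesot, petis → petos) change the last vowel to 'o'.
So zomim → zomom.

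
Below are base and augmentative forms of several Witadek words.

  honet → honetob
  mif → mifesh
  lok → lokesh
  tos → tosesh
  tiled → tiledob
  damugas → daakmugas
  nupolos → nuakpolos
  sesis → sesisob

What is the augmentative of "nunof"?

"nunof" has 2 vowels. The stems with 2 vowels (honet → honetob, tiled → tiledob, sesis → sesisob) add -ob.
The other patterns: stems with 1 vowel add -esh; stems with 3 vowels insert -ak- after the first vowel.
So nunof → nunofob.

nunofob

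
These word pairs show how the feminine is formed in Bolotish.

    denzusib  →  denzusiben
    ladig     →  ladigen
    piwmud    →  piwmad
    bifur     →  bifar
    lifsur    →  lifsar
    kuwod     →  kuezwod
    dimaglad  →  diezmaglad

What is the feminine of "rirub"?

rirab

piwmud and kuwod both end in -d yet inflect differently (piwmad, kuezwod), so the final letter is not what conditions the rule; the last vowel is.
"rirub" has last vowel 'u'. The stems whose last vowel is 'u' (piwmud → piwmad, bifur → bifar, lifsur → lifsar) change the last vowel to 'a'.
So rirub → rirab.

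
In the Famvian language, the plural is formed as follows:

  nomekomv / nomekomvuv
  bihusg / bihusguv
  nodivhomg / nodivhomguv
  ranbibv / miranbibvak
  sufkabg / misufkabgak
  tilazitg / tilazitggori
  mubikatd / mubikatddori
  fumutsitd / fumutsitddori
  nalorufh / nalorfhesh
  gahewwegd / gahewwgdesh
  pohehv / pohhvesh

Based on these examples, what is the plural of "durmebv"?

midurmebvak

nomekomv and ranbibv both end in -v yet inflect differently (nomekomvuv, miranbibvak), so the final letter is not what conditions the rule; the second-to-last letter is.
"durmebv" has second-to-last letter 'b'. The stems whose second-to-last letter is 'b' (ranbibv → miranbibvak, sufkabg → misufkabgak) add mi- … -ak around the stem.
The other patterns: stems whose second-to-last letter is 'm' or 's' add -uv; stems whose second-to-last letter is 't' double the final consonant and add -ori; stems whose second-to-last letter is 'f', 'g' or 'h' delete the last vowel and add -esh.
So durmebv → midurmebvak.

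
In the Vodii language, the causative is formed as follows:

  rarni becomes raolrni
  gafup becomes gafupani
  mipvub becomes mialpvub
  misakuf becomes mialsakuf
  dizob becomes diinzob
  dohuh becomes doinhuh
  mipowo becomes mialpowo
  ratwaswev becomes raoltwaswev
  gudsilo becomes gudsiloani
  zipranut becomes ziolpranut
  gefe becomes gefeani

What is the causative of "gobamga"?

gobamgaani

gudsilo and mipowo both end in -o yet inflect differently (gudsiloani, mialpowo), so the final letter is not what conditions the rule; the first letter is.
"gobamga" begins with g-. The stems beginning with g- (gudsilo → gudsiloani, gafup → gafupani, gefe → gefeani) add -ani.
So gobamga → gobamgaani.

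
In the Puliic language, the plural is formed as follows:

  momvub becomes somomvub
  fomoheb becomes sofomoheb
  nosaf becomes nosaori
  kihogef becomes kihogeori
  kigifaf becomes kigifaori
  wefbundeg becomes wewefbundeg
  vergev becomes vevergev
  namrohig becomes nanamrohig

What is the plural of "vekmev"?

"vekmev" ends in -v. The one such stem in the data (vergev → vevergev) repeats the first consonant+vowel as a prefix (as do wefbundeg, namrohig), so the same rule applies.
So vekmev → vevekmev.

vevekmev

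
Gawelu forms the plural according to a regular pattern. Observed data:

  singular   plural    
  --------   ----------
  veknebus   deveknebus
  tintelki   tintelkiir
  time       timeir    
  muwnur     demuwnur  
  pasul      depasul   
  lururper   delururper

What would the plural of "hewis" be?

"hewis" ends in a consonant. The stems ending in a consonant (muwnur → demuwnur, pasul → depasul, lururper → delururper) add the prefix de-.
So hewis → dehewis.

dehewis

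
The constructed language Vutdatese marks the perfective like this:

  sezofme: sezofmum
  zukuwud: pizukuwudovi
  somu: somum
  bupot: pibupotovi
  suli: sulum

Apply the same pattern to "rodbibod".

pirodbibodovi

zukuwud and somu both have last vowel 'u' yet inflect differently (pizukuwudovi, somum), so the last vowel is not what conditions the rule; whether the stem ends in a vowel or a consonant is.
"rodbibod" ends in a consonant. The stems ending in a consonant (zukuwud → pizukuwudovi, bupot → pibupotovi) add pi- … -ovi around the stem.
The other pattern: stems ending in a vowel drop the final letter and add -um.
So rodbibod → pirodbibodovi.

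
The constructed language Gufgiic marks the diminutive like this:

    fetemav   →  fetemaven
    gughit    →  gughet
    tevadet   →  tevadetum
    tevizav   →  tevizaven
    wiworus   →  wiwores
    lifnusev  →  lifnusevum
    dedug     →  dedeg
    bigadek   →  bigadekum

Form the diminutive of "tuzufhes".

lifnusev and tevizav both end in -v yet inflect differently (lifnusevum, tevizaven), so the final letter is not what conditions the rule; the last vowel is.
"tuzufhes" has last vowel 'e'. The stems whose last vowel is 'e' (bigadek → bigadekum, tevadet → tevadetum, lifnusev → lifnusevum) add -um.
So tuzufhes → tuzufhesum.

tuzufhesum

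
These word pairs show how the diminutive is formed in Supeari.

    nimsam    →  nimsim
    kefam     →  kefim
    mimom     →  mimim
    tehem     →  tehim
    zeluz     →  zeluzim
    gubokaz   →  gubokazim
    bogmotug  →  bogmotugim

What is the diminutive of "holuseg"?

holusegim

nimsam and gubokaz both have last vowel 'a' yet inflect differently (nimsim, gubokazim), so the last vowel is not what conditions the rule; the final letter is.
"holuseg" ends in -g. The one such stem in the data (bogmotug → bogmotugim) adds -im, so the same rule applies.
The other pattern: stems ending in -m change the last vowel to 'i'.
So holuseg → holusegim.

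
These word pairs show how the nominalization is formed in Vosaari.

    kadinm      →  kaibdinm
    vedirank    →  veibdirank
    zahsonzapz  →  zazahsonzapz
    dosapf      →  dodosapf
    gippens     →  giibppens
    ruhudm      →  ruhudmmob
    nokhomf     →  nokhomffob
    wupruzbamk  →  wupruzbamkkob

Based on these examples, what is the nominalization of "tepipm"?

"tepipm" has second-to-last letter 'p'. The stems whose second-to-last letter is 'p' (dosapf → dodosapf, zahsonzapz → zazahsonzapz) repeat the first consonant+vowel as a prefix.
So tepipm → tetepipm.

tetepipm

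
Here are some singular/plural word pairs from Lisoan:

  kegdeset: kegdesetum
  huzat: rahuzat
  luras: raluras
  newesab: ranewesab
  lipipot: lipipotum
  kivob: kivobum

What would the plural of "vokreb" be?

huzat and kegdeset both end in -t yet inflect differently (rahuzat, kegdesetum), so the final letter is not what conditions the rule; the last vowel is.
"vokreb" has last vowel 'e'. The one such stem in the data (kegdeset → kegdesetum) adds -um, so the same rule applies.
So vokreb → vokrebum.

vokrebum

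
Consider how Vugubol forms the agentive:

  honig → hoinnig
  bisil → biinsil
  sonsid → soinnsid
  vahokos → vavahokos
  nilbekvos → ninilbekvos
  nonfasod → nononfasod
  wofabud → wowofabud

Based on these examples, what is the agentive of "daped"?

dainped

wofabud and sonsid both end in -d yet inflect differently (wowofabud, soinnsid), so the final letter is not what conditions the rule; the number of vowels is.
"daped" has 2 vowels. The stems with 2 vowels (sonsid → soinnsid, bisil → biinsil, honig → hoinnig) insert -in- after the first vowel.
So daped → dainped.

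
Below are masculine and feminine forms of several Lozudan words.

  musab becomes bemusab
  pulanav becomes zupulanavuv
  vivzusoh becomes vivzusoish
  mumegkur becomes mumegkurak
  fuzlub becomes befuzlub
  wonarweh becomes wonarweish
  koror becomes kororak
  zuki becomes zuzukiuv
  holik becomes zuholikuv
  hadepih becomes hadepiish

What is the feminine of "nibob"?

koror and vivzusoh both have last vowel 'o' yet inflect differently (kororak, vivzusoish), so the last vowel is not what conditions the rule; the final letter is.
"nibob" ends in -b. The stems ending in -b (musab → bemusab, fuzlub → befuzlub) add the prefix be-.
The other patterns: stems ending in -r add -ak; stems ending in -h drop the final letter and add -ish; stems ending in -i, -k or -v add zu- … -uv around the stem.
So nibob → benibob.

benibob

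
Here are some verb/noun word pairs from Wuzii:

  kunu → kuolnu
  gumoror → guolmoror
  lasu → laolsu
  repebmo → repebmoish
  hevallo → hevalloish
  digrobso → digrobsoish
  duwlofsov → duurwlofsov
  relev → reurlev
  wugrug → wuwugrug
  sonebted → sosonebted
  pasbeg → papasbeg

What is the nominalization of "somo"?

gumoror and repebmo both have last vowel 'o' yet inflect differently (guolmoror, repebmoish), so the last vowel is not what conditions the rule; the final letter is.
"somo" ends in -o. The stems ending in -o (repebmo → repebmoish, hevallo → hevalloish, digrobso → digrobsoish) add -ish.
The other patterns: stems ending in -r or -u insert -ol- after the first vowel; stems ending in -v insert -ur- after the first vowel; stems ending in -d or -g repeat the first consonant+vowel as a prefix.
So somo → somoish.

somoish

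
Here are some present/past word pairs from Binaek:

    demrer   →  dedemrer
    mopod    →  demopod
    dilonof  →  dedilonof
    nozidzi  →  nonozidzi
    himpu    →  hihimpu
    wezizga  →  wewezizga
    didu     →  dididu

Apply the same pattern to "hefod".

dehefod

dilonof and didu both begin with d- yet inflect differently (dedilonof, dididu), so the first letter is not what conditions the rule; whether the stem ends in a vowel or a consonant is.
"hefod" ends in a consonant. The stems ending in a consonant (demrer → dedemrer, mopod → demopod, dilonof → dedilonof) add the prefix de-.
So hefod → dehefod.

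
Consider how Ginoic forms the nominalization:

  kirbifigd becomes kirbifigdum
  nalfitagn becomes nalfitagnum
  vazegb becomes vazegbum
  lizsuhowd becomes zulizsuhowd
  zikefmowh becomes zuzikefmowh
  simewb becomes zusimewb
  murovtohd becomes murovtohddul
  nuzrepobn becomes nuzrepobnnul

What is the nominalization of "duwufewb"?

zuduwufewb

"duwufewb" has second-to-last letter 'w'. The stems whose second-to-last letter is 'w' (lizsuhowd → zulizsuhowd, zikefmowh → zuzikefmowh, simewb → zusimewb) add the prefix zu-.
The other patterns: stems whose second-to-last letter is 'g' add -um; stems whose second-to-last letter is 'b' or 'h' double the final consonant and add -ul.
So duwufewb → zuduwufewb.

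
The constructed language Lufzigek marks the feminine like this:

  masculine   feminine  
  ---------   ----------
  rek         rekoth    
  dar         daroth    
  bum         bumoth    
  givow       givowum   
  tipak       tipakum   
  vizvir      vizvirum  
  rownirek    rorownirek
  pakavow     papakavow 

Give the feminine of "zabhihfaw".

rek and tipak both end in -k yet inflect differently (rekoth, tipakum), so the final letter is not what conditions the rule; the number of vowels is.
"zabhihfaw" has 3 vowels. The stems with 3 vowels (rownirek → rorownirek, pakavow → papakavow) repeat the first consonant+vowel as a prefix.
The other patterns: stems with 1 vowel add -oth; stems with 2 vowels add -um.
So zabhihfaw → zazabhihfaw.

zazabhihfaw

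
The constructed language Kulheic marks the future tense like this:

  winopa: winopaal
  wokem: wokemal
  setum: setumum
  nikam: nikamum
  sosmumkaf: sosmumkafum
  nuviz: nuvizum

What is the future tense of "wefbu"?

wokem and setum both end in -m yet inflect differently (wokemal, setumum), so the final letter is not what conditions the rule; the first letter is.
"wefbu" begins with w-. The stems beginning with w- (winopa → winopaal, wokem → wokemal) add -al.
The other pattern: stems beginning with n- or s- add -um.
So wefbu → wefbual.

wefbual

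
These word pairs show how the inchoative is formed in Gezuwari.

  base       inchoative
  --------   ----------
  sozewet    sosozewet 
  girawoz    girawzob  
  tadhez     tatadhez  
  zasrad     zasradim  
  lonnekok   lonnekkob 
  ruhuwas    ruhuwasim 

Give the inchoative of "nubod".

girawoz and tadhez both end in -z yet inflect differently (girawzob, tatadhez), so the final letter is not what conditions the rule; the last vowel is.
"nubod" has last vowel 'o'. The stems whose last vowel is 'o' (girawoz → girawzob, lonnekok → lonnekkob) delete the last vowel and add -ob.
The other patterns: stems whose last vowel is 'e' repeat the first consonant+vowel as a prefix; stems whose last vowel is 'a' add -im.
So nubod → nubdob.

nubdob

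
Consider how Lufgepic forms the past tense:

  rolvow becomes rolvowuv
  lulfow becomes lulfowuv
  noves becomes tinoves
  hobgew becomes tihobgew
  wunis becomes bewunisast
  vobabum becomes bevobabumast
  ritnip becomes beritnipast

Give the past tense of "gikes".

"gikes" has last vowel 'e'. The stems whose last vowel is 'e' (noves → tinoves, hobgew → tihobgew) add the prefix ti-.
So gikes → tigikes.

tigikes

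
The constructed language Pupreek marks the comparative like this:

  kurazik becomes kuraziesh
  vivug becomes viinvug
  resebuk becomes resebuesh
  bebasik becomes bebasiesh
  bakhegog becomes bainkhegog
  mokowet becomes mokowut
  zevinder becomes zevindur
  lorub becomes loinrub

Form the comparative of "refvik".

resebuk and lorub both have last vowel 'u' yet inflect differently (resebuesh, loinrub), so the last vowel is not what conditions the rule; the final letter is.
"refvik" ends in -k. The stems ending in -k (bebasik → bebasiesh, resebuk → resebuesh, kurazik → kuraziesh) drop the final letter and add -esh.
The other patterns: stems ending in -r or -t change the last vowel to 'u'; stems ending in -b or -g insert -in- after the first vowel.
So refvik → refviesh.

refviesh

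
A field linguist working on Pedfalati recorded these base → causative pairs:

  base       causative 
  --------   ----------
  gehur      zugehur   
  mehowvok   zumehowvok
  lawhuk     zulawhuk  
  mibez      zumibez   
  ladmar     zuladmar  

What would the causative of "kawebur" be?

Every pair shown (gehur → zugehur, mehowvok → zumehowvok, lawhuk → zulawhuk, …) follows the same rule: add the prefix zu-.
So kawebur → zukawebur.

zukawebur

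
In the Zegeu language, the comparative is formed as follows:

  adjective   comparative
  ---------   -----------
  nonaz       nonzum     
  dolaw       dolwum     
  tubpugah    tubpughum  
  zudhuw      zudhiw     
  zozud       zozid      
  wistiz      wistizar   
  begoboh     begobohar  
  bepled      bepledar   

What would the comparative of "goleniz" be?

golenizar

dolaw and zudhuw both end in -w yet inflect differently (dolwum, zudhiw), so the final letter is not what conditions the rule; the last vowel is.
"goleniz" has last vowel 'i'. The one such stem in the data (wistiz → wistizar) adds -ar, so the same rule applies.
The other patterns: stems whose last vowel is 'a' delete the last vowel and add -um; stems whose last vowel is 'u' change the last vowel to 'i'.
So goleniz → golenizar.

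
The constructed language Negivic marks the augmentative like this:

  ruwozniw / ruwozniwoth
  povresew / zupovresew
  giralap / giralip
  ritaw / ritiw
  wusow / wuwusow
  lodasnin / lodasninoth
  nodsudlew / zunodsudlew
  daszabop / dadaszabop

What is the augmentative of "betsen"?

"betsen" has last vowel 'e'. The stems whose last vowel is 'e' (povresew → zupovresew, nodsudlew → zunodsudlew) add the prefix zu-.
So betsen → zubetsen.

zubetsen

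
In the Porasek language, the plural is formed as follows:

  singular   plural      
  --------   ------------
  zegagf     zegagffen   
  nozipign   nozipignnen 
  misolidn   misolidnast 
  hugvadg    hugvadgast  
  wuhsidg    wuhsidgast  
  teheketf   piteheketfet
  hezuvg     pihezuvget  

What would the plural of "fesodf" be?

nozipign and misolidn both end in -n yet inflect differently (nozipignnen, misolidnast), so the final letter is not what conditions the rule; the second-to-last letter is.
"fesodf" has second-to-last letter 'd'. The stems whose second-to-last letter is 'd' (misolidn → misolidnast, hugvadg → hugvadgast, wuhsidg → wuhsidgast) add -ast.
So fesodf → fesodfast.

fesodfast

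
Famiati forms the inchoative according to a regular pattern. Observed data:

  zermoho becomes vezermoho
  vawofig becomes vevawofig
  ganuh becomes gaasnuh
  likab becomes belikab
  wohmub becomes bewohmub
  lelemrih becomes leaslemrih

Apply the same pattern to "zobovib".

bezobovib

"zobovib" ends in -b. The stems ending in -b (likab → belikab, wohmub → bewohmub) add the prefix be-.
So zobovib → bezobovib.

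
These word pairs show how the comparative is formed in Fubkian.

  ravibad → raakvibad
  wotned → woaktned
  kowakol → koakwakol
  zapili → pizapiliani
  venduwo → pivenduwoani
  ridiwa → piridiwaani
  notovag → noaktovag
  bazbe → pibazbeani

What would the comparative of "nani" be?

ridiwa and notovag both have last vowel 'a' yet inflect differently (piridiwaani, noaktovag), so the last vowel is not what conditions the rule; whether the stem ends in a vowel or a consonant is.
"nani" ends in a vowel. The stems ending in a vowel (bazbe → pibazbeani, zapili → pizapiliani, venduwo → pivenduwoani) add pi- … -ani around the stem.
The other pattern: stems ending in a consonant insert -ak- after the first vowel.
So nani → pinaniani.

pinaniani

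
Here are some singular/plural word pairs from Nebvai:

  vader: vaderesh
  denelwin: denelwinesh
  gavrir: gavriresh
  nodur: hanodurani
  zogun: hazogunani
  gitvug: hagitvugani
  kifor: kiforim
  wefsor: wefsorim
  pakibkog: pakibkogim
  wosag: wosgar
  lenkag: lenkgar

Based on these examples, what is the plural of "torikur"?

"torikur" has last vowel 'u'. The stems whose last vowel is 'u' (nodur → hanodurani, zogun → hazogunani, gitvug → hagitvugani) add ha- … -ani around the stem.
The other patterns: stems whose last vowel is 'e' or 'i' add -esh; stems whose last vowel is 'o' add -im; stems whose last vowel is 'a' delete the last vowel and add -ar.
So torikur → hatorikurani.

hatorikurani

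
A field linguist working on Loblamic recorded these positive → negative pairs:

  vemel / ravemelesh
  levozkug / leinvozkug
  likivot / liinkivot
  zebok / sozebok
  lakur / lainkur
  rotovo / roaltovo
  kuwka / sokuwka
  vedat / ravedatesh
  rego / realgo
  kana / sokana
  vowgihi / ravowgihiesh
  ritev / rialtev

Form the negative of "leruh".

leinruh

"leruh" begins with l-. The stems beginning with l- (lakur → lainkur, likivot → liinkivot, levozkug → leinvozkug) insert -in- after the first vowel.
The other patterns: stems beginning with r- insert -al- after the first vowel; stems beginning with v- add ra- … -esh around the stem; stems beginning with k- or z- add the prefix so-.
So leruh → leinruh.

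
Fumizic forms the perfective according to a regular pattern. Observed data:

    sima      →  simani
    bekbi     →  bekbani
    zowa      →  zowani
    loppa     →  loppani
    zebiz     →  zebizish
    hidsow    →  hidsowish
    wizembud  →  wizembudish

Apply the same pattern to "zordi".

zordani

bekbi and zebiz both have last vowel 'i' yet inflect differently (bekbani, zebizish), so the last vowel is not what conditions the rule; whether the stem ends in a vowel or a consonant is.
"zordi" ends in a vowel. The stems ending in a vowel (sima → simani, bekbi → bekbani, zowa → zowani) drop the final letter and add -ani.
So zordi → zordani.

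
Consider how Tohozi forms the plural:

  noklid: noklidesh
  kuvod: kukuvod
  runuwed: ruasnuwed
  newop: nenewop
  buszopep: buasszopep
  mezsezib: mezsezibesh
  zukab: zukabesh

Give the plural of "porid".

buszopep and newop both end in -p yet inflect differently (buasszopep, nenewop), so the final letter is not what conditions the rule; the last vowel is.
"porid" has last vowel 'i'. The stems whose last vowel is 'i' (noklid → noklidesh, mezsezib → mezsezibesh) add -esh.
The other patterns: stems whose last vowel is 'e' insert -as- after the first vowel; stems whose last vowel is 'o' repeat the first consonant+vowel as a prefix.
So porid → poridesh.

poridesh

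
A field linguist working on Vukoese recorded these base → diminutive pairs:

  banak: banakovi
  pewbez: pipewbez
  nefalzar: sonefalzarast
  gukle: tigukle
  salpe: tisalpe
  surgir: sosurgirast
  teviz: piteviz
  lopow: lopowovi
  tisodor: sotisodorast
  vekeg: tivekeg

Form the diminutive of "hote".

banak and nefalzar both have last vowel 'a' yet inflect differently (banakovi, sonefalzarast), so the last vowel is not what conditions the rule; the final letter is.
"hote" ends in -e. The stems ending in -e (salpe → tisalpe, gukle → tigukle) add the prefix ti-.
So hote → tihote.

tihote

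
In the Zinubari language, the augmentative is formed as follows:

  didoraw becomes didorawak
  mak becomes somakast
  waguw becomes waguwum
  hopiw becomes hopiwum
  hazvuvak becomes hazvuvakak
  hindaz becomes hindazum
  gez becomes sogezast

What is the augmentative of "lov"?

gez and hindaz both end in -z yet inflect differently (sogezast, hindazum), so the final letter is not what conditions the rule; the number of vowels is.
"lov" has 1 vowel. The stems with 1 vowel (gez → sogezast, mak → somakast) add so- … -ast around the stem.
So lov → solovast.

solovast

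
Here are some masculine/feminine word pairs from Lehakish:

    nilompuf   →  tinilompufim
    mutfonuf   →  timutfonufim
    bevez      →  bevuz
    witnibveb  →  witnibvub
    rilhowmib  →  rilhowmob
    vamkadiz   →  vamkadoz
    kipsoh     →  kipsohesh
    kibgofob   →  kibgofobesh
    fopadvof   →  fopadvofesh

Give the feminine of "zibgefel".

witnibveb and rilhowmib both end in -b yet inflect differently (witnibvub, rilhowmob), so the final letter is not what conditions the rule; the last vowel is.
"zibgefel" has last vowel 'e'. The stems whose last vowel is 'e' (bevez → bevuz, witnibveb → witnibvub) change the last vowel to 'u'.
The other patterns: stems whose last vowel is 'u' add ti- … -im around the stem; stems whose last vowel is 'i' change the last vowel to 'o'; stems whose last vowel is 'o' add -esh.
So zibgefel → zibgeful.

zibgeful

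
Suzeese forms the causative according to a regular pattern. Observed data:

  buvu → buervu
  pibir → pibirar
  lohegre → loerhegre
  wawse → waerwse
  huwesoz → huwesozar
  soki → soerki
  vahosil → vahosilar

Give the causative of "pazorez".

pazorezar

soki and pibir both have last vowel 'i' yet inflect differently (soerki, pibirar), so the last vowel is not what conditions the rule; whether the stem ends in a vowel or a consonant is.
"pazorez" ends in a consonant. The stems ending in a consonant (huwesoz → huwesozar, pibir → pibirar, vahosil → vahosilar) add -ar.
The other pattern: stems ending in a vowel insert -er- after the first vowel.
So pazorez → pazorezar.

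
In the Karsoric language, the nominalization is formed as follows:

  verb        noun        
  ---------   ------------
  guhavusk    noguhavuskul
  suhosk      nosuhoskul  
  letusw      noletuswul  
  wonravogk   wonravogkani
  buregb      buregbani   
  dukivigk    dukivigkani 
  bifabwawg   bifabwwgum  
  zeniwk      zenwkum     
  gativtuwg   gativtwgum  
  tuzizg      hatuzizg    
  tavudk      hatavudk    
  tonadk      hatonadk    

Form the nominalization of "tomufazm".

hatomufazm

guhavusk and wonravogk both end in -k yet inflect differently (noguhavuskul, wonravogkani), so the final letter is not what conditions the rule; the second-to-last letter is.
"tomufazm" has second-to-last letter 'z'. The one such stem in the data (tuzizg → hatuzizg) adds the prefix ha-, so the same rule applies.
The other patterns: stems whose second-to-last letter is 's' add no- … -ul around the stem; stems whose second-to-last letter is 'g' add -ani; stems whose second-to-last letter is 'w' delete the last vowel and add -um.
So tomufazm → hatomufazm.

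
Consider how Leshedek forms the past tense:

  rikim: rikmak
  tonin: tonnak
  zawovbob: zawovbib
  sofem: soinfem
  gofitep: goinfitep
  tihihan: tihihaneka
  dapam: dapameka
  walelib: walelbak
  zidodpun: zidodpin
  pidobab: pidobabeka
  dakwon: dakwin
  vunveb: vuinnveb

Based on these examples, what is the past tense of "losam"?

losameka

rikim and dapam both end in -m yet inflect differently (rikmak, dapameka), so the final letter is not what conditions the rule; the last vowel is.
"losam" has last vowel 'a'. The stems whose last vowel is 'a' (dapam → dapameka, tihihan → tihihaneka, pidobab → pidobabeka) add -eka.
So losam → losameka.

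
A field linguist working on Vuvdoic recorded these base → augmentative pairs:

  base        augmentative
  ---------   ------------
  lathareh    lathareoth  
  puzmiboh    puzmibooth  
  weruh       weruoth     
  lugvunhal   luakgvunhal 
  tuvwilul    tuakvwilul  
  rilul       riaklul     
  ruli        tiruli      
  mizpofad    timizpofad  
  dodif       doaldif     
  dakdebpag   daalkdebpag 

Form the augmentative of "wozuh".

"wozuh" ends in -h. The stems ending in -h (lathareh → lathareoth, puzmiboh → puzmibooth, weruh → weruoth) drop the final letter and add -oth.
The other patterns: stems ending in -l insert -ak- after the first vowel; stems ending in -d or -i add the prefix ti-; stems ending in -f or -g insert -al- after the first vowel.
So wozuh → wozuoth.

wozuoth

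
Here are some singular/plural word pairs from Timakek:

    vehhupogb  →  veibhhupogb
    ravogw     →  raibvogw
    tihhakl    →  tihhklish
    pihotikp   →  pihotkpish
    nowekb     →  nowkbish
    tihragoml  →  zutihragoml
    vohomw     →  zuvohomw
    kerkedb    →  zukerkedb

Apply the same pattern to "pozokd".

"pozokd" has second-to-last letter 'k'. The stems whose second-to-last letter is 'k' (tihhakl → tihhklish, pihotikp → pihotkpish, nowekb → nowkbish) delete the last vowel and add -ish.
So pozokd → pozkdish.

pozkdish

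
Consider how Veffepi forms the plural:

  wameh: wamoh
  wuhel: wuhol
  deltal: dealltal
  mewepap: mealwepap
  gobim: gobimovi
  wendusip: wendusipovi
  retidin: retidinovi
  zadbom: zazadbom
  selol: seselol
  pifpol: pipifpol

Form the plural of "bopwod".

wuhel and deltal both end in -l yet inflect differently (wuhol, dealltal), so the final letter is not what conditions the rule; the last vowel is.
"bopwod" has last vowel 'o'. The stems whose last vowel is 'o' (zadbom → zazadbom, selol → seselol, pifpol → pipifpol) repeat the first consonant+vowel as a prefix.
The other patterns: stems whose last vowel is 'e' change the last vowel to 'o'; stems whose last vowel is 'a' insert -al- after the first vowel; stems whose last vowel is 'i' add -ovi.
So bopwod → bobopwod.

bobopwod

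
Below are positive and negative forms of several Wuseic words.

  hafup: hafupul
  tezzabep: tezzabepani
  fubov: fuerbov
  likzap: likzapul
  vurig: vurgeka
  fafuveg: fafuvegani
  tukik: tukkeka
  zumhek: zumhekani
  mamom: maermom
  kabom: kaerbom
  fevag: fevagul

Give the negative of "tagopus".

likzap and tezzabep both end in -p yet inflect differently (likzapul, tezzabepani), so the final letter is not what conditions the rule; the last vowel is.
"tagopus" has last vowel 'u'. The one such stem in the data (hafup → hafupul) adds -ul, so the same rule applies.
The other patterns: stems whose last vowel is 'e' add -ani; stems whose last vowel is 'i' delete the last vowel and add -eka; stems whose last vowel is 'o' insert -er- after the first vowel.
So tagopus → tagopusul.

tagopusul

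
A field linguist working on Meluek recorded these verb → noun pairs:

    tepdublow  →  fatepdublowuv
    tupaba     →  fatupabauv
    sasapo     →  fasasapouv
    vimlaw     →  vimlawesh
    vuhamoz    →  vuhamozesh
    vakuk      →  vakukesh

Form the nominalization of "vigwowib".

vigwowibesh

vimlaw and tepdublow both end in -w yet inflect differently (vimlawesh, fatepdublowuv), so the final letter is not what conditions the rule; the first letter is.
"vigwowib" begins with v-. The stems beginning with v- (vuhamoz → vuhamozesh, vimlaw → vimlawesh, vakuk → vakukesh) add -esh.
The other pattern: stems beginning with s- or t- add fa- … -uv around the stem.
So vigwowib → vigwowibesh.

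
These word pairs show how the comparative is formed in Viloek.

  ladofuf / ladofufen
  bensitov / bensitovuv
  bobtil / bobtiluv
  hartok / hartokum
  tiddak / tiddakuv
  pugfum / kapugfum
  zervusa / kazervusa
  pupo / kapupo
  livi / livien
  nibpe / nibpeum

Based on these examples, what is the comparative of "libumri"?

libumrien

hartok and tiddak both end in -k yet inflect differently (hartokum, tiddakuv), so the final letter is not what conditions the rule; the first letter is.
"libumri" begins with l-. The stems beginning with l- (ladofuf → ladofufen, livi → livien) add -en.
So libumri → libumrien.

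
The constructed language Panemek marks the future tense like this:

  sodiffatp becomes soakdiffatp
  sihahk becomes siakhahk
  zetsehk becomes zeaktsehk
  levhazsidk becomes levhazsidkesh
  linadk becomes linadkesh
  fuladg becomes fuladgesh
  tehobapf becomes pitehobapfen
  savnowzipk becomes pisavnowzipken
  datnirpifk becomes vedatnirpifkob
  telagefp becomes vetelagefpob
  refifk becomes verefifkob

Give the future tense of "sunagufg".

vesunagufgob

sihahk and levhazsidk both end in -k yet inflect differently (siakhahk, levhazsidkesh), so the final letter is not what conditions the rule; the second-to-last letter is.
"sunagufg" has second-to-last letter 'f'. The stems whose second-to-last letter is 'f' (datnirpifk → vedatnirpifkob, telagefp → vetelagefpob, refifk → verefifkob) add ve- … -ob around the stem.
So sunagufg → vesunagufgob.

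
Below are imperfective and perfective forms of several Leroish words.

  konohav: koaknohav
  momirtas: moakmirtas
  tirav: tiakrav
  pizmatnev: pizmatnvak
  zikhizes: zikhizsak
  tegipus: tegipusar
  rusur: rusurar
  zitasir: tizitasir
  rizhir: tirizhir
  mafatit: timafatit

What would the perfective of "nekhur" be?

nekhurar

"nekhur" has last vowel 'u'. The stems whose last vowel is 'u' (tegipus → tegipusar, rusur → rusurar) add -ar.
So nekhur → nekhurar.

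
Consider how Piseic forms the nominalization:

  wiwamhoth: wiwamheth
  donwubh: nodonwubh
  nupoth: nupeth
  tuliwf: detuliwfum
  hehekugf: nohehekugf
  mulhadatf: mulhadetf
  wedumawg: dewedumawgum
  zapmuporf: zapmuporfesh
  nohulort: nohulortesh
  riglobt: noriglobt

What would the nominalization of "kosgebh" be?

mulhadatf and hehekugf both end in -f yet inflect differently (mulhadetf, nohehekugf), so the final letter is not what conditions the rule; the second-to-last letter is.
"kosgebh" has second-to-last letter 'b'. The stems whose second-to-last letter is 'b' (donwubh → nodonwubh, riglobt → noriglobt) add the prefix no-.
The other patterns: stems whose second-to-last letter is 't' change the last vowel to 'e'; stems whose second-to-last letter is 'w' add de- … -um around the stem; stems whose second-to-last letter is 'r' add -esh.
So kosgebh → nokosgebh.

nokosgebh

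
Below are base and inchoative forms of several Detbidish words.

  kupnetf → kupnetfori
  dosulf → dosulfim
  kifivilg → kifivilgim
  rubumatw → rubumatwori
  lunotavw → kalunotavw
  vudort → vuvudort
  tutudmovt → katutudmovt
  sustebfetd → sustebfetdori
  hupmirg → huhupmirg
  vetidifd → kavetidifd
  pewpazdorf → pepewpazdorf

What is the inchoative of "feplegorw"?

fefeplegorw

kupnetf and dosulf both end in -f yet inflect differently (kupnetfori, dosulfim), so the final letter is not what conditions the rule; the second-to-last letter is.
"feplegorw" has second-to-last letter 'r'. The stems whose second-to-last letter is 'r' (vudort → vuvudort, pewpazdorf → pepewpazdorf, hupmirg → huhupmirg) repeat the first consonant+vowel as a prefix.
So feplegorw → fefeplegorw.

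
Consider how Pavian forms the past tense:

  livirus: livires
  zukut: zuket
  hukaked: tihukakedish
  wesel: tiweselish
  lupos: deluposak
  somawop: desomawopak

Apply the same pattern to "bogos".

debogosak

livirus and lupos both end in -s yet inflect differently (livires, deluposak), so the final letter is not what conditions the rule; the last vowel is.
"bogos" has last vowel 'o'. The stems whose last vowel is 'o' (lupos → deluposak, somawop → desomawopak) add de- … -ak around the stem.
The other patterns: stems whose last vowel is 'u' change the last vowel to 'e'; stems whose last vowel is 'e' add ti- … -ish around the stem.
So bogos → debogosak.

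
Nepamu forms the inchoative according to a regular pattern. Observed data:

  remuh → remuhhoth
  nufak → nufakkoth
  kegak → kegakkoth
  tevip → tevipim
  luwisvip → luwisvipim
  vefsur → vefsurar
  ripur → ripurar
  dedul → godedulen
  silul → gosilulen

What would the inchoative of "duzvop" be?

duzvopim

remuh and vefsur both have last vowel 'u' yet inflect differently (remuhhoth, vefsurar), so the last vowel is not what conditions the rule; the final letter is.
"duzvop" ends in -p. The stems ending in -p (tevip → tevipim, luwisvip → luwisvipim) add -im.
So duzvop → duzvopim.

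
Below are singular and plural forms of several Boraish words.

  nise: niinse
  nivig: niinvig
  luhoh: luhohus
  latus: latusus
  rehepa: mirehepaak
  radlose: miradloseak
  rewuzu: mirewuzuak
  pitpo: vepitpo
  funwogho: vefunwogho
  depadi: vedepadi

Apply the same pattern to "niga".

"niga" begins with n-. The stems beginning with n- (nise → niinse, nivig → niinvig) insert -in- after the first vowel.
The other patterns: stems beginning with l- add -us; stems beginning with r- add mi- … -ak around the stem; stems beginning with d-, f- or p- add the prefix ve-.
So niga → niinga.

niinga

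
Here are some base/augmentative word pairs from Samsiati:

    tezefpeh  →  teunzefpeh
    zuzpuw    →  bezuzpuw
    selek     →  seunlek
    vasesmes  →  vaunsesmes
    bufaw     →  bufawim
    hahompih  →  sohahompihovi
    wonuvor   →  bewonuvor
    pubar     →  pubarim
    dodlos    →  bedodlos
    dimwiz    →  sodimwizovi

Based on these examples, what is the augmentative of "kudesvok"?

bekudesvok

hahompih and tezefpeh both end in -h yet inflect differently (sohahompihovi, teunzefpeh), so the final letter is not what conditions the rule; the last vowel is.
"kudesvok" has last vowel 'o'. The stems whose last vowel is 'o' (wonuvor → bewonuvor, dodlos → bedodlos) add the prefix be-.
So kudesvok → bekudesvok.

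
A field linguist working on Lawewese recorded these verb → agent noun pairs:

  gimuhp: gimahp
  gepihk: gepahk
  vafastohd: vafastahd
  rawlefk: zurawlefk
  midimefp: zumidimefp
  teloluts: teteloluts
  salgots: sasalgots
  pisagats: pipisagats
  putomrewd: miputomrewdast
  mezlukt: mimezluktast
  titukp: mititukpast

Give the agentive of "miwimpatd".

gepihk and rawlefk both end in -k yet inflect differently (gepahk, zurawlefk), so the final letter is not what conditions the rule; the second-to-last letter is.
"miwimpatd" has second-to-last letter 't'. The stems whose second-to-last letter is 't' (teloluts → teteloluts, salgots → sasalgots, pisagats → pipisagats) repeat the first consonant+vowel as a prefix.
The other patterns: stems whose second-to-last letter is 'h' change the last vowel to 'a'; stems whose second-to-last letter is 'f' add the prefix zu-; stems whose second-to-last letter is 'k' or 'w' add mi- … -ast around the stem.
So miwimpatd → mimiwimpatd.

mimiwimpatd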